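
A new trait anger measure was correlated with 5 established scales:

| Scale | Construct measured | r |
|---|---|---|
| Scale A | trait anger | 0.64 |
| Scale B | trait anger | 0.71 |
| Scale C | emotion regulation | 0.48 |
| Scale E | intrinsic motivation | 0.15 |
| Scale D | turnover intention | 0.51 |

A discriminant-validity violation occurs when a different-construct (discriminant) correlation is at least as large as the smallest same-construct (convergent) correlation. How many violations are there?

0

Convergent (same construct = trait anger): Scale A, Scale B.
Smallest convergent = 0.64. Discriminant values: 0.48, 0.15, 0.51; count ≥ 0.64 → 0.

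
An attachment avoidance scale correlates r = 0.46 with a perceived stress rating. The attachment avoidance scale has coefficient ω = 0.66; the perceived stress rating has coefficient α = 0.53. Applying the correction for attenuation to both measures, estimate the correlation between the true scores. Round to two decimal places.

r_true = r_obs / √(r_xx · r_yy) = 0.46 / √(0.66 × 0.53) = 0.46 / √0.3498 = 0.46 / 0.5914 ≈ 0.78.

0.78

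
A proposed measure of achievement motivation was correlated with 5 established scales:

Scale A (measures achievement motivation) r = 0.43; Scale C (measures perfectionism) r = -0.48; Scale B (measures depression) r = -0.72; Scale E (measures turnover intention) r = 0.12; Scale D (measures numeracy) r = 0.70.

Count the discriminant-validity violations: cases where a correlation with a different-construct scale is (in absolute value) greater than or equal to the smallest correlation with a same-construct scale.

Convergent (same construct = achievement motivation): Scale A.
Smallest convergent = 0.43. Discriminant |r|: 0.48, 0.72, 0.12, 0.70; count ≥ 0.43 → 3.

3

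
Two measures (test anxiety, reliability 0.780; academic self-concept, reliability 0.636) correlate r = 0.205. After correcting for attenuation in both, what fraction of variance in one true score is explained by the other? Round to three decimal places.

Disattenuated r = 0.205 / √(0.780 × 0.636) = 0.205 / 0.7043 = 0.2911.
Shared true-score variance = 0.2911² = 0.0847 ≈ 0.085.

0.085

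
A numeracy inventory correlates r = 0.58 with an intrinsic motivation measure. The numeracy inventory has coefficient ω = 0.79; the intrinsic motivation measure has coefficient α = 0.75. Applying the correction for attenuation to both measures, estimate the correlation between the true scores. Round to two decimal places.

r_true = r_obs / √(r_xx · r_yy) = 0.58 / √(0.79 × 0.75) = 0.58 / √0.5925 = 0.58 / 0.7697 ≈ 0.75.

0.75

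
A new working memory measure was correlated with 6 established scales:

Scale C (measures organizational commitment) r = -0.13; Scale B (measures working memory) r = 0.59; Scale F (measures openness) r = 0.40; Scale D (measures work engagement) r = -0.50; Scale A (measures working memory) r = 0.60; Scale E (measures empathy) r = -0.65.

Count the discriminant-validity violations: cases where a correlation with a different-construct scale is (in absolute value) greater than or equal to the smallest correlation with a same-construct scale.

Convergent (same construct = working memory): Scale B, Scale A.
Smallest convergent = 0.59. Discriminant |r|: 0.13, 0.40, 0.50, 0.65; count ≥ 0.59 → 1.

1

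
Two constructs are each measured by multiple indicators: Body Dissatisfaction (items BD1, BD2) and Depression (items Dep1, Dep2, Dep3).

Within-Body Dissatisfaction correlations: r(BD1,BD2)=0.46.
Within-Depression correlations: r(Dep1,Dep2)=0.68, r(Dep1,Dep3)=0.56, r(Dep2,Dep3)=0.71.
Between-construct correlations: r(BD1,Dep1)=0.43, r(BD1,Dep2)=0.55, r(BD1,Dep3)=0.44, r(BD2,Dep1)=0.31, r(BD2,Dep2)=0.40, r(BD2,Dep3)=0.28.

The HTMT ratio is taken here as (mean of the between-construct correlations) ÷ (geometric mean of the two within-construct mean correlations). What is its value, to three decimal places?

0.735

Mean heterotrait r = 2.41/6 = 0.4017.
Mean within-BD = 0.46/1 = 0.4600; mean within-Dep = 1.95/3 = 0.6500.
Geometric mean = √(0.4600 × 0.6500) = 0.5468.
HTMT = 0.4017 / 0.5468 = 0.735.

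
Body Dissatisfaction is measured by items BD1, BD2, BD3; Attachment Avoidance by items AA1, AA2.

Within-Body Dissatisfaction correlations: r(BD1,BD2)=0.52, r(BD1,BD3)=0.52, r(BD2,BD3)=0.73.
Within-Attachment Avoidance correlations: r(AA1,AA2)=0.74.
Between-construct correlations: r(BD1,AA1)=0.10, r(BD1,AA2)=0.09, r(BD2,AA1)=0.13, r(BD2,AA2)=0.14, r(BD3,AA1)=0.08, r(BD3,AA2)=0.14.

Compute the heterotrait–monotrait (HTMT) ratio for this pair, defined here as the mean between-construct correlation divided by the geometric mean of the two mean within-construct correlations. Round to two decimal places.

0.17

Mean between = 0.68/6 = 0.1133.
Mean within-BD = 1.77/3 = 0.5900; mean within-AA = 0.74/1 = 0.7400.
Geometric mean = √(0.5900 × 0.7400) = 0.6608.
HTMT = 0.1133 / 0.6608 = 0.17.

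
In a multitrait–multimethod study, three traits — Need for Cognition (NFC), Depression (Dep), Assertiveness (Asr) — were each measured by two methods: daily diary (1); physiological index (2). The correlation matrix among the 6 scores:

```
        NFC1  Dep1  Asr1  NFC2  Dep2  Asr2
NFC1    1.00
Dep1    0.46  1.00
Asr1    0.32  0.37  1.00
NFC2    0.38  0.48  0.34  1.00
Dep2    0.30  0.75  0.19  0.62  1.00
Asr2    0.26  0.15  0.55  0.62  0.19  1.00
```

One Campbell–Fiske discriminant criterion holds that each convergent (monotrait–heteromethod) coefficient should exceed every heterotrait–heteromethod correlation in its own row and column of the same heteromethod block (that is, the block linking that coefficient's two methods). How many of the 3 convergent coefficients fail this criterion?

1

Convergent coefficients and their comparison sets:
NFC (methods 1·2): 0.38 vs {0.30, 0.48, 0.26, 0.34} → fail.
Dep (methods 1·2): 0.75 vs {0.48, 0.30, 0.15, 0.19} → pass.
Asr (methods 1·2): 0.55 vs {0.34, 0.26, 0.19, 0.15} → pass.
1 of 3 fail.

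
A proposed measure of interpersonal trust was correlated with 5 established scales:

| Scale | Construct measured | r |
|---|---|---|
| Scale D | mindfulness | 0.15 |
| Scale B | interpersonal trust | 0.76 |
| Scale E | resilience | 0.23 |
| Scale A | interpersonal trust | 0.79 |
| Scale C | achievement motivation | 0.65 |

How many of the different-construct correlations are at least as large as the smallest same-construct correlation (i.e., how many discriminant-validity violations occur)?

Convergent (same construct = interpersonal trust): Scale B, Scale A.
Smallest convergent = 0.76. Discriminant values: 0.15, 0.23, 0.65; count ≥ 0.76 → 0.

0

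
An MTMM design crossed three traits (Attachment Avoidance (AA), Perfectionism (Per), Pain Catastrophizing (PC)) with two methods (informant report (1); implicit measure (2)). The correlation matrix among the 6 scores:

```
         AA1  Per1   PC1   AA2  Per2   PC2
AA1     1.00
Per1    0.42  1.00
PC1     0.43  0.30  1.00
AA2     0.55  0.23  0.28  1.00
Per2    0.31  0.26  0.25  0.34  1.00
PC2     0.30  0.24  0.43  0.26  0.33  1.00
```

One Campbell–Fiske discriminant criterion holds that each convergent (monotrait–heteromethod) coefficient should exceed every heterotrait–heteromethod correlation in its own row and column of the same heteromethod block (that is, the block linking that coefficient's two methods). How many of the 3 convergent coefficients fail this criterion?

1

Convergent coefficients and their comparison sets:
AA (methods 1·2): 0.55 vs {0.31, 0.23, 0.30, 0.28} → pass.
Per (methods 1·2): 0.26 vs {0.23, 0.31, 0.24, 0.25} → fail.
PC (methods 1·2): 0.43 vs {0.28, 0.30, 0.25, 0.24} → pass.
1 of 3 fail.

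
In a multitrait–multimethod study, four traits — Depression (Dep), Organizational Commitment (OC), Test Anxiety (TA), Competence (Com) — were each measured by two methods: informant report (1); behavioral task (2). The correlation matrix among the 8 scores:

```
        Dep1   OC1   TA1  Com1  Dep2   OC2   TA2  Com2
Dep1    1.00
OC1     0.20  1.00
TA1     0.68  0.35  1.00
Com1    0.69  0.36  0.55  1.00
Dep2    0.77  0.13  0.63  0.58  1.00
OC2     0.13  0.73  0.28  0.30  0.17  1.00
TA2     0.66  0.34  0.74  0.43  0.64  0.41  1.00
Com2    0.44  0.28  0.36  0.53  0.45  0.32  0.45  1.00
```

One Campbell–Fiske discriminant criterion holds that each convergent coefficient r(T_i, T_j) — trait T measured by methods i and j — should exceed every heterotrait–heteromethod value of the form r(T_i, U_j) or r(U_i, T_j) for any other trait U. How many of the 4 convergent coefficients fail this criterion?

1

Convergent coefficients and their comparison sets:
Dep (methods 1·2): 0.77 vs {0.13, 0.13, 0.66, 0.63, 0.44, 0.58} → pass.
OC (methods 1·2): 0.73 vs {0.13, 0.13, 0.34, 0.28, 0.28, 0.30} → pass.
TA (methods 1·2): 0.74 vs {0.63, 0.66, 0.28, 0.34, 0.36, 0.43} → pass.
Com (methods 1·2): 0.53 vs {0.58, 0.44, 0.30, 0.28, 0.43, 0.36} → fail.
1 of 4 fail.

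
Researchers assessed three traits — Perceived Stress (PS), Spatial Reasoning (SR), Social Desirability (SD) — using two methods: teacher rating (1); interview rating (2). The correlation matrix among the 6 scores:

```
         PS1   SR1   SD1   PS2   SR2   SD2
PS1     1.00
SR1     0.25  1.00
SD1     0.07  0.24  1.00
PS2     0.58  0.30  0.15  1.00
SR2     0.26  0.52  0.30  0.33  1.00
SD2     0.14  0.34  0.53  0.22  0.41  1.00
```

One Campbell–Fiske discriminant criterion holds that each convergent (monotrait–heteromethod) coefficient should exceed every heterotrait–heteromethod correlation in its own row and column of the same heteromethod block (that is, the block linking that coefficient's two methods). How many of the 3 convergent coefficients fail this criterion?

0

Convergent coefficients and their comparison sets:
PS (methods 1·2): 0.58 vs {0.26, 0.30, 0.14, 0.15} → pass.
SR (methods 1·2): 0.52 vs {0.30, 0.26, 0.34, 0.30} → pass.
SD (methods 1·2): 0.53 vs {0.15, 0.14, 0.30, 0.34} → pass.
0 of 3 fail.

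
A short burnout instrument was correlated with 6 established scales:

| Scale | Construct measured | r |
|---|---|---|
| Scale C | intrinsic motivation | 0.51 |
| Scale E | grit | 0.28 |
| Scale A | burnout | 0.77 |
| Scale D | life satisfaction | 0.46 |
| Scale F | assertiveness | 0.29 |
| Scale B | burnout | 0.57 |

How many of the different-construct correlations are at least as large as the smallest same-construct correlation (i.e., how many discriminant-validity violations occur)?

0

Convergent (same construct = burnout): Scale A, Scale B.
Smallest convergent = 0.57. Discriminant values: 0.51, 0.28, 0.46, 0.29; count ≥ 0.57 → 0.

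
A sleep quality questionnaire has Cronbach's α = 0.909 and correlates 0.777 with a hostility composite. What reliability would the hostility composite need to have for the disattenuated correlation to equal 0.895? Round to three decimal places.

r_true = r_obs / √(r_xx · r_yy) ⇒ 0.895 = 0.777 / √(0.909 · r_yy).
√(0.909 · r_yy) = 0.777 / 0.895 = 0.8682; 0.909 · r_yy = 0.7538; r_yy = 0.7538 / 0.909 ≈ 0.829.

0.829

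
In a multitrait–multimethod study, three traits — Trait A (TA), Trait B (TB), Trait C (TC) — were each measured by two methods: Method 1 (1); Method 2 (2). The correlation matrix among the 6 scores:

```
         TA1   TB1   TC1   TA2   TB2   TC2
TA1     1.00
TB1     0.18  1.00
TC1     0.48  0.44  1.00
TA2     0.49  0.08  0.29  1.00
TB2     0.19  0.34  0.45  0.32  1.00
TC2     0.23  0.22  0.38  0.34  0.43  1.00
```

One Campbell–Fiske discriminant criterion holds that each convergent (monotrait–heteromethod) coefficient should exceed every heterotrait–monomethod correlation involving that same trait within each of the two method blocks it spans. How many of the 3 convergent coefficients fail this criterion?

2

Checking each validity diagonal entry against its comparison values:
TA (methods 1·2): 0.49 vs {0.18, 0.32, 0.48, 0.34} → pass.
TB (methods 1·2): 0.34 vs {0.18, 0.32, 0.44, 0.43} → fail.
TC (methods 1·2): 0.38 vs {0.48, 0.34, 0.44, 0.43} → fail.
2 of 3 fail.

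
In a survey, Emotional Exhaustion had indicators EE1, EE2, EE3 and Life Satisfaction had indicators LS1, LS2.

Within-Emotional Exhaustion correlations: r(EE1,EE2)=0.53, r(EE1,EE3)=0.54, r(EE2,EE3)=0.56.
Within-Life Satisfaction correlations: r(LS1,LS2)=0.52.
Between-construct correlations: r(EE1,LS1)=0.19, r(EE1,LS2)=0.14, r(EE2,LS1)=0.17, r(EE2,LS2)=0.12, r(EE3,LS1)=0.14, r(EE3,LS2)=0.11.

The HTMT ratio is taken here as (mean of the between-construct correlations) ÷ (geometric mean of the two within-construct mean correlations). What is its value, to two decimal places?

0.27

Mean between = 0.87/6 = 0.1450.
Mean within-EE = 1.63/3 = 0.5433; mean within-LS = 0.52/1 = 0.5200.
Geometric mean = √(0.5433 × 0.5200) = 0.5315.
HTMT = 0.1450 / 0.5315 = 0.27.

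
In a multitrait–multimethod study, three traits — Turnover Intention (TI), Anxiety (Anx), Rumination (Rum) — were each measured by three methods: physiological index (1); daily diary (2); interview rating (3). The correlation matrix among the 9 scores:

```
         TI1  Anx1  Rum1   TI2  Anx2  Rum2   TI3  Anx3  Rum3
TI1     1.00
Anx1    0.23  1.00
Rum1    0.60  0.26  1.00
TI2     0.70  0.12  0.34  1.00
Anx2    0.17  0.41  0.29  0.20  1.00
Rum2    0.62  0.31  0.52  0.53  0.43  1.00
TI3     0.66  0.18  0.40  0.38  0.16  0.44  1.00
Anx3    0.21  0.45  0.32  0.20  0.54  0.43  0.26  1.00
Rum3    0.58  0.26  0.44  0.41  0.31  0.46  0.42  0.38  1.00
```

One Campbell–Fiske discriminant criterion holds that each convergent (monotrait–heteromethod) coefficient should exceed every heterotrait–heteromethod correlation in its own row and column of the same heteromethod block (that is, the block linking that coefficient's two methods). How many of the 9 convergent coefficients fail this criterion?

3

Convergent coefficients and their comparison sets:
TI (methods 1·2): 0.70 vs {0.17, 0.12, 0.62, 0.34} → pass.
TI (methods 1·3): 0.66 vs {0.21, 0.18, 0.58, 0.40} → pass.
TI (methods 2·3): 0.38 vs {0.20, 0.16, 0.41, 0.44} → fail.
Anx (methods 1·2): 0.41 vs {0.12, 0.17, 0.31, 0.29} → pass.
Anx (methods 1·3): 0.45 vs {0.18, 0.21, 0.26, 0.32} → pass.
Anx (methods 2·3): 0.54 vs {0.16, 0.20, 0.31, 0.43} → pass.
Rum (methods 1·2): 0.52 vs {0.34, 0.62, 0.29, 0.31} → fail.
Rum (methods 1·3): 0.44 vs {0.40, 0.58, 0.32, 0.26} → fail.
Rum (methods 2·3): 0.46 vs {0.44, 0.41, 0.43, 0.31} → pass.
3 of 9 fail.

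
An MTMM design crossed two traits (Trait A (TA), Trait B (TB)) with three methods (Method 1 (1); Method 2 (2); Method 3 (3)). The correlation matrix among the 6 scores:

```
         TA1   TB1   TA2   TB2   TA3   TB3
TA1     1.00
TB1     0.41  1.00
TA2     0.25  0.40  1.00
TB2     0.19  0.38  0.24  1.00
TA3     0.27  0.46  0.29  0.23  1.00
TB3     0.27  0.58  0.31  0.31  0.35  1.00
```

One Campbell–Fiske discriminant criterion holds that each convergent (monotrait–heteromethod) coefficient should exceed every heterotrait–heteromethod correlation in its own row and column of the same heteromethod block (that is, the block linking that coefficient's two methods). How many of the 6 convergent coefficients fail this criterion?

5

Checking each validity diagonal entry against its comparison values:
TA (methods 1·2): 0.25 vs {0.19, 0.40} → fail.
TA (methods 1·3): 0.27 vs {0.27, 0.46} → fail.
TA (methods 2·3): 0.29 vs {0.31, 0.23} → fail.
TB (methods 1·2): 0.38 vs {0.40, 0.19} → fail.
TB (methods 1·3): 0.58 vs {0.46, 0.27} → pass.
TB (methods 2·3): 0.31 vs {0.23, 0.31} → fail.
5 of 6 fail.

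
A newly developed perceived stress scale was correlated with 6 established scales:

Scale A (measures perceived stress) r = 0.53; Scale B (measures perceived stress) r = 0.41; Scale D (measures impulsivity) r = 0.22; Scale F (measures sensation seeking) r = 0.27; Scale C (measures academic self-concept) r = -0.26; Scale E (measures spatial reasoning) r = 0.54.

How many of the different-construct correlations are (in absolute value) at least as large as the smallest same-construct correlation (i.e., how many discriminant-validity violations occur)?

Convergent (same construct = perceived stress): Scale A, Scale B.
Smallest convergent = 0.41. Discriminant |r|: 0.22, 0.27, 0.26, 0.54; count ≥ 0.41 → 1.

1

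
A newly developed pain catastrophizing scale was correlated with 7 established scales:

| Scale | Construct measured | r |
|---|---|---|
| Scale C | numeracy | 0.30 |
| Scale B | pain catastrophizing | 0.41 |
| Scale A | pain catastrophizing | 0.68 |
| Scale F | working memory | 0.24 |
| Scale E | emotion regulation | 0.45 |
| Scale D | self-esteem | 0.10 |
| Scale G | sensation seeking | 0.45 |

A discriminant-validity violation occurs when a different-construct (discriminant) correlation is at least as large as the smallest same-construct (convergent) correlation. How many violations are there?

Convergent (same construct = pain catastrophizing): Scale B, Scale A.
Smallest convergent = 0.41. Discriminant values: 0.30, 0.24, 0.45, 0.10, 0.45; count ≥ 0.41 → 2.

2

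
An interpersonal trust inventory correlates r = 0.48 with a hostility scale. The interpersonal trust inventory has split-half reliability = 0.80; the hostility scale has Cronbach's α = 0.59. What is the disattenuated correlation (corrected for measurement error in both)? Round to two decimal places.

r_true = r_obs / √(r_xx · r_yy) = 0.48 / √(0.80 × 0.59) = 0.48 / √0.4720 = 0.48 / 0.6870 ≈ 0.70.

0.70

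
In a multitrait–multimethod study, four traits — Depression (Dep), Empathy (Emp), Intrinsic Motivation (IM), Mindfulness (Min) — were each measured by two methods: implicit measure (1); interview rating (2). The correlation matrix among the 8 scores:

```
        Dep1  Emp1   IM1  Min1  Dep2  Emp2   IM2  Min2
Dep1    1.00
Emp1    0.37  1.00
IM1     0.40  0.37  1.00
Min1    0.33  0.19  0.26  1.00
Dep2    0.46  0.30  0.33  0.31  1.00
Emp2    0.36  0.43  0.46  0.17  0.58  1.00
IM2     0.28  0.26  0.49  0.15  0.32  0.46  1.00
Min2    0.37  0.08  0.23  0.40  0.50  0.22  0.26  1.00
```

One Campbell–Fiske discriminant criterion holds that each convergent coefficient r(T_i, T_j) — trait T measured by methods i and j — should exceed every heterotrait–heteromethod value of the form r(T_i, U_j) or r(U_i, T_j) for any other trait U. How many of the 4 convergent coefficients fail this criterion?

1

Checking each validity diagonal entry against its comparison values:
Dep (methods 1·2): 0.46 vs {0.36, 0.30, 0.28, 0.33, 0.37, 0.31} → pass.
Emp (methods 1·2): 0.43 vs {0.30, 0.36, 0.26, 0.46, 0.08, 0.17} → fail.
IM (methods 1·2): 0.49 vs {0.33, 0.28, 0.46, 0.26, 0.23, 0.15} → pass.
Min (methods 1·2): 0.40 vs {0.31, 0.37, 0.17, 0.08, 0.15, 0.23} → pass.
1 of 4 fail.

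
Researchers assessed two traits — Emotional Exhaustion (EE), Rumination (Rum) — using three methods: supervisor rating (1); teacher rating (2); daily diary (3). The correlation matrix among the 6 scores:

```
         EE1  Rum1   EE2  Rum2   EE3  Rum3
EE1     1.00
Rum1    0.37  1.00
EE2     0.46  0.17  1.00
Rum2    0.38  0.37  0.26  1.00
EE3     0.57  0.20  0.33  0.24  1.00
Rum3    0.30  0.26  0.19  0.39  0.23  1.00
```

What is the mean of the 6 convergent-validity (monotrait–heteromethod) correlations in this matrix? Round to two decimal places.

Convergent values: 0.46, 0.57, 0.33, 0.37, 0.26, 0.39; mean = 2.38/6 = 0.40.

0.40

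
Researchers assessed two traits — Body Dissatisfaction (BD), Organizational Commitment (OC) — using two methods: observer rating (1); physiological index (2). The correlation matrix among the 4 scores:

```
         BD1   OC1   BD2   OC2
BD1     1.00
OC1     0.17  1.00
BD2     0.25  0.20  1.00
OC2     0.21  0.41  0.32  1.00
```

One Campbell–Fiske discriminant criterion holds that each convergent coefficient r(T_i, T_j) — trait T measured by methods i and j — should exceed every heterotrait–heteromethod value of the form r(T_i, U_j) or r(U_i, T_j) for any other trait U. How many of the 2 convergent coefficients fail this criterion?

0

Checking each validity diagonal entry against its comparison values:
BD (methods 1·2): 0.25 vs {0.21, 0.20} → pass.
OC (methods 1·2): 0.41 vs {0.20, 0.21} → pass.
0 of 2 fail.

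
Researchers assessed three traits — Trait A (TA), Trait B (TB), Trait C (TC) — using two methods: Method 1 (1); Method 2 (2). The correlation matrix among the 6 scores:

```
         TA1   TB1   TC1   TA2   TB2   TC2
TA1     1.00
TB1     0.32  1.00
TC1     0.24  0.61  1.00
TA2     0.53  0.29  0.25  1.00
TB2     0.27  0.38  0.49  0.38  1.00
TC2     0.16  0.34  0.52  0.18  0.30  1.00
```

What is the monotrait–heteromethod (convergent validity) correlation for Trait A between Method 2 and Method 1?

0.53

Same trait (TA), different methods: r(TA2, TA1) = 0.53.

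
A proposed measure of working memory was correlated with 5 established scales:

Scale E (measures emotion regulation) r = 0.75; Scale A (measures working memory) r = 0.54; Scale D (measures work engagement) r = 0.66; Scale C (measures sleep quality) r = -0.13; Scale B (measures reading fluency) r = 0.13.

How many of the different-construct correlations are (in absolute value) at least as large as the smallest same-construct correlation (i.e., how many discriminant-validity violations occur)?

Convergent (same construct = working memory): Scale A.
Smallest convergent = 0.54. Discriminant |r|: 0.75, 0.66, 0.13, 0.13; count ≥ 0.54 → 2.

2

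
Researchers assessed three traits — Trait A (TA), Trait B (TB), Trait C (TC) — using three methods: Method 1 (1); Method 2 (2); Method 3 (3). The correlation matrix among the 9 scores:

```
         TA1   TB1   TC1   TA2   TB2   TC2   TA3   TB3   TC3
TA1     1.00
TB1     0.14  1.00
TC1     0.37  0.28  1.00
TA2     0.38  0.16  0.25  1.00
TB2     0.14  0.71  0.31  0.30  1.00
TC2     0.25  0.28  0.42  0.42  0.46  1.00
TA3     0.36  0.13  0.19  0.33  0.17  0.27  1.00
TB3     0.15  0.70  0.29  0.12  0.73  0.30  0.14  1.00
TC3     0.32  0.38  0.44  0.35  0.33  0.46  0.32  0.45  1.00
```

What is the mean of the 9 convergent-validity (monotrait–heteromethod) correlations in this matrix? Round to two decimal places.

Convergent values: 0.38, 0.36, 0.33, 0.71, 0.70, 0.73, 0.42, 0.44, 0.46; mean = 4.53/9 = 0.50.

0.50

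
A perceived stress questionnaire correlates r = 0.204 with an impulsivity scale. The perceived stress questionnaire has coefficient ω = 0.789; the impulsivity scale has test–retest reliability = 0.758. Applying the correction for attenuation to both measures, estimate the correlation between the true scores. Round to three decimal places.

r_true = r_obs / √(r_xx · r_yy) = 0.204 / √(0.789 × 0.758) = 0.204 / √0.598062 = 0.204 / 0.7733 ≈ 0.264.

0.264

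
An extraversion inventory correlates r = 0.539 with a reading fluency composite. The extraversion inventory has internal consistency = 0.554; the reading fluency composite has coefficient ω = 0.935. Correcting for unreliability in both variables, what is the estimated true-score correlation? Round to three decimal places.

r_true = r_obs / √(r_xx · r_yy) = 0.539 / √(0.554 × 0.935) = 0.539 / √0.517990 = 0.539 / 0.7197 ≈ 0.749.

0.749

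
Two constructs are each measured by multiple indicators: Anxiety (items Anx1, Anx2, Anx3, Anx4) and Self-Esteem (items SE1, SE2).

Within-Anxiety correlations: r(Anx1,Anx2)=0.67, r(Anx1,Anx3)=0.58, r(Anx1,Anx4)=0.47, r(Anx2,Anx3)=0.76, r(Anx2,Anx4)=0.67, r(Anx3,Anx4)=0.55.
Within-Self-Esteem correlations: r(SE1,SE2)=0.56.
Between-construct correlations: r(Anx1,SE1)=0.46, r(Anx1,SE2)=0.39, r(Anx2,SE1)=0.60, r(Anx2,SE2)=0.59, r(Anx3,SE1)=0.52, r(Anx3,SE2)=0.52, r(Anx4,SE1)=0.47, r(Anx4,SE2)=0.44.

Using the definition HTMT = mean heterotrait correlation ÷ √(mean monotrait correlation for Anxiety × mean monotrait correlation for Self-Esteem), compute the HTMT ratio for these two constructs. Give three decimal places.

Between-construct mean = 3.99/8 = 0.4988.
Mean within-Anx = 3.70/6 = 0.6167; mean within-SE = 0.56/1 = 0.5600.
Geometric mean = √(0.6167 × 0.5600) = 0.5877.
HTMT = 0.4988 / 0.5877 = 0.849.

0.849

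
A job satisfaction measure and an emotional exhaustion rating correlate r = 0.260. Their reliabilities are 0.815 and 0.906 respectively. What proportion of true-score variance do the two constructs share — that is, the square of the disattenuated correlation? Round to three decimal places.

Disattenuated r = 0.260 / √(0.815 × 0.906) = 0.260 / 0.8593 = 0.3026.
Shared true-score variance = 0.3026² = 0.0916 ≈ 0.092.

0.092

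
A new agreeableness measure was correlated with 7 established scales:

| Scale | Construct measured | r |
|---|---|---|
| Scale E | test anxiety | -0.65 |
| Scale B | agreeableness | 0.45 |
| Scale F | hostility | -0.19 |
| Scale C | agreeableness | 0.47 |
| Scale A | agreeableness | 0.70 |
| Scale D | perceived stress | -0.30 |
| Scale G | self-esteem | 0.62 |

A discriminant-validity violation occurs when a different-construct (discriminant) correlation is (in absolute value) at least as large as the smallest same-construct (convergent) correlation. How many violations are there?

Convergent (same construct = agreeableness): Scale B, Scale C, Scale A.
Smallest convergent = 0.45. Discriminant |r|: 0.65, 0.19, 0.30, 0.62; count ≥ 0.45 → 2.

2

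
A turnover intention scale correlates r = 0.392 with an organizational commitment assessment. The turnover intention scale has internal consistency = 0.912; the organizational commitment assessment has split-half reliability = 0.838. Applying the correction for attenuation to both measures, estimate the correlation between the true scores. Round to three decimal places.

0.448

r_true = r_obs / √(r_xx · r_yy) = 0.392 / √(0.912 × 0.838) = 0.392 / √0.764256 = 0.392 / 0.8742 ≈ 0.448.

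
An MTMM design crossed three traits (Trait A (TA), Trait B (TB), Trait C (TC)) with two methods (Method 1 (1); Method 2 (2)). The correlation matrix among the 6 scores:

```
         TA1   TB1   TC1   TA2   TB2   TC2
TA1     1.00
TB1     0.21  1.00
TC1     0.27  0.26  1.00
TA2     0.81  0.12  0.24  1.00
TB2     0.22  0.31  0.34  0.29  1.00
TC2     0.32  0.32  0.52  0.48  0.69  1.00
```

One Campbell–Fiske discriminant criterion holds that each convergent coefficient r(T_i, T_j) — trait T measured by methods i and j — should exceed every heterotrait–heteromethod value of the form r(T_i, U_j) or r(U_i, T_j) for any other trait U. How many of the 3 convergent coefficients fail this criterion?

Checking each validity diagonal entry against its comparison values:
TA (methods 1·2): 0.81 vs {0.22, 0.12, 0.32, 0.24} → pass.
TB (methods 1·2): 0.31 vs {0.12, 0.22, 0.32, 0.34} → fail.
TC (methods 1·2): 0.52 vs {0.24, 0.32, 0.34, 0.32} → pass.
1 of 3 fail.

1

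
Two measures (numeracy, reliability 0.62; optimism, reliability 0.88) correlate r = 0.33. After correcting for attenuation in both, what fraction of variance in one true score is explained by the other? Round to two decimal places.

0.20

Disattenuated r = 0.33 / √(0.62 × 0.88) = 0.33 / 0.7386 = 0.4468.
Shared true-score variance = 0.4468² = 0.1996 ≈ 0.20.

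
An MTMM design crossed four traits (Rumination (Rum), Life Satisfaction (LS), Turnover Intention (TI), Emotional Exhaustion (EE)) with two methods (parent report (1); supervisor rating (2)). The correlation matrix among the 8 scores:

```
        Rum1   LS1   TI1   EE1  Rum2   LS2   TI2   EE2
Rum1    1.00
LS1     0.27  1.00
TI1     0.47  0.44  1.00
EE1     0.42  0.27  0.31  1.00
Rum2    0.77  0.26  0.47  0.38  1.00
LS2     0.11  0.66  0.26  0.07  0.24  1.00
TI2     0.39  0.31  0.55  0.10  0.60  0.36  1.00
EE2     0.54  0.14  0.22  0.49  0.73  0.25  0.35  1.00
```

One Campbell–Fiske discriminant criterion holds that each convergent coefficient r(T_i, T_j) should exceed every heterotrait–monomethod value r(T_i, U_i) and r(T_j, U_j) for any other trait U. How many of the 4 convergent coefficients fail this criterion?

Convergent coefficients and their comparison sets:
Rum (methods 1·2): 0.77 vs {0.27, 0.24, 0.47, 0.60, 0.42, 0.73} → pass.
LS (methods 1·2): 0.66 vs {0.27, 0.24, 0.44, 0.36, 0.27, 0.25} → pass.
TI (methods 1·2): 0.55 vs {0.47, 0.60, 0.44, 0.36, 0.31, 0.35} → fail.
EE (methods 1·2): 0.49 vs {0.42, 0.73, 0.27, 0.25, 0.31, 0.35} → fail.
2 of 4 fail.

2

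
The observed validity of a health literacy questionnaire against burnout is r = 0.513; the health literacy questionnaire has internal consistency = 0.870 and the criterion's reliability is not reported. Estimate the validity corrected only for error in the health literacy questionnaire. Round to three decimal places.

Single correction: r_c = r_obs / √r_xx = 0.513 / √0.870 = 0.513 / 0.9327 ≈ 0.550.

0.550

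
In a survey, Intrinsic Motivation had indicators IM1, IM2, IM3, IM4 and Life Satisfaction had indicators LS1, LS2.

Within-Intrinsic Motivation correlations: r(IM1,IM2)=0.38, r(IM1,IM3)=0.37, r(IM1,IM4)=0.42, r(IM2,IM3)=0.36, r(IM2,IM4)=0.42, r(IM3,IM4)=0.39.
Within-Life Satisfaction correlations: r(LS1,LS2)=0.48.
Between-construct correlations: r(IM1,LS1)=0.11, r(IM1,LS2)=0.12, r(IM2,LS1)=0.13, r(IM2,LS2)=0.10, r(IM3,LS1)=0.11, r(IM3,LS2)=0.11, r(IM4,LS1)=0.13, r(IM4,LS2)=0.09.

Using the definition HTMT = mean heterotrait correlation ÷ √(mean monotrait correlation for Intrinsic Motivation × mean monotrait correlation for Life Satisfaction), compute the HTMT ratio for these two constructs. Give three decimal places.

0.260

Mean heterotrait r = 0.90/8 = 0.1125.
Mean within-IM = 2.34/6 = 0.3900; mean within-LS = 0.48/1 = 0.4800.
Geometric mean = √(0.3900 × 0.4800) = 0.4327.
HTMT = 0.1125 / 0.4327 = 0.260.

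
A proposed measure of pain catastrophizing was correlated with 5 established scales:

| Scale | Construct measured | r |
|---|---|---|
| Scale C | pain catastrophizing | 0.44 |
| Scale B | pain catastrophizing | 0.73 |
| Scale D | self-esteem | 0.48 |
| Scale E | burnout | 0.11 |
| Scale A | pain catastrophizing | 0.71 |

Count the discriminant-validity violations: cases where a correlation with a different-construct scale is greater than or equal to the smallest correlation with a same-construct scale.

1

Convergent (same construct = pain catastrophizing): Scale C, Scale B, Scale A.
Smallest convergent = 0.44. Discriminant values: 0.48, 0.11; count ≥ 0.44 → 1.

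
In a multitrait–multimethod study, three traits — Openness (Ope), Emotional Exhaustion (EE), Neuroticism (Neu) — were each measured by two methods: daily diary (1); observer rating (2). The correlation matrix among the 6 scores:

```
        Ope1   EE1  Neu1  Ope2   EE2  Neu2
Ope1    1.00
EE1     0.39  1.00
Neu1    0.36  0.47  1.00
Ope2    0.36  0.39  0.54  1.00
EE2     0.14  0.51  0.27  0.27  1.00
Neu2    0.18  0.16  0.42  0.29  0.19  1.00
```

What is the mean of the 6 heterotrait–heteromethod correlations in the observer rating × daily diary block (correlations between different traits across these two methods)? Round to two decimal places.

0.28

HTHM values (method 2 × method 1): 0.39, 0.54, 0.14, 0.27, 0.18, 0.16; mean = 1.68/6 = 0.28.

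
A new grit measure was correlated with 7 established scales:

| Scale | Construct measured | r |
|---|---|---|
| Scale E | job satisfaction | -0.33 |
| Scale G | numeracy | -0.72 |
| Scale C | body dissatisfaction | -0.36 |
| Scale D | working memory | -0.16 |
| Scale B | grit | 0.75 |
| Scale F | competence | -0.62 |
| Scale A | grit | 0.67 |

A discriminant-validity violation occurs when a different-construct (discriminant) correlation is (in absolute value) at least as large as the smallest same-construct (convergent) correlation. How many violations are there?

1

Convergent (same construct = grit): Scale B, Scale A.
Smallest convergent = 0.67. Discriminant |r|: 0.33, 0.72, 0.36, 0.16, 0.62; count ≥ 0.67 → 1.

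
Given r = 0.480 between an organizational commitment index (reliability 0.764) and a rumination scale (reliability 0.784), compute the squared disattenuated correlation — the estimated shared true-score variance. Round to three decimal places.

Disattenuated r = 0.480 / √(0.764 × 0.784) = 0.480 / 0.7739 = 0.6202.
Shared true-score variance = 0.6202² = 0.3846 ≈ 0.385.

0.385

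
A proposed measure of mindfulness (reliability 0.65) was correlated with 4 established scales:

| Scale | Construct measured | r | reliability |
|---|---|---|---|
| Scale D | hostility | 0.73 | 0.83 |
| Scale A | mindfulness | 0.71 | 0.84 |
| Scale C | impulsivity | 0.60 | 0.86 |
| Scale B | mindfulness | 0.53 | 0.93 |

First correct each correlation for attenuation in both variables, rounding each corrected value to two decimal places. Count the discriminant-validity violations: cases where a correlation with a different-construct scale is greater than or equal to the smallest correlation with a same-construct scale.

2

Disattenuated r (r / √(r_scale · r_new)):
  Scale D (disc): 0.73 / √(0.83·0.65) = 0.99
  Scale A (conv): 0.71 / √(0.84·0.65) = 0.96
  Scale C (disc): 0.60 / √(0.86·0.65) = 0.80
  Scale B (conv): 0.53 / √(0.93·0.65) = 0.68
Smallest convergent = 0.68. Discriminant values: 0.99, 0.80; count ≥ 0.68 → 2.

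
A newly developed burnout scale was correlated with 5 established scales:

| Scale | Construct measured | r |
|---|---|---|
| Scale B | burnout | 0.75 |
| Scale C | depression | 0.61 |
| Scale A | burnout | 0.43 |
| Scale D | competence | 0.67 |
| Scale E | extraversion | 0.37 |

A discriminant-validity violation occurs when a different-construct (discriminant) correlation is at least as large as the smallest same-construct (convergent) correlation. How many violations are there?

2

Convergent (same construct = burnout): Scale B, Scale A.
Smallest convergent = 0.43. Discriminant values: 0.61, 0.67, 0.37; count ≥ 0.43 → 2.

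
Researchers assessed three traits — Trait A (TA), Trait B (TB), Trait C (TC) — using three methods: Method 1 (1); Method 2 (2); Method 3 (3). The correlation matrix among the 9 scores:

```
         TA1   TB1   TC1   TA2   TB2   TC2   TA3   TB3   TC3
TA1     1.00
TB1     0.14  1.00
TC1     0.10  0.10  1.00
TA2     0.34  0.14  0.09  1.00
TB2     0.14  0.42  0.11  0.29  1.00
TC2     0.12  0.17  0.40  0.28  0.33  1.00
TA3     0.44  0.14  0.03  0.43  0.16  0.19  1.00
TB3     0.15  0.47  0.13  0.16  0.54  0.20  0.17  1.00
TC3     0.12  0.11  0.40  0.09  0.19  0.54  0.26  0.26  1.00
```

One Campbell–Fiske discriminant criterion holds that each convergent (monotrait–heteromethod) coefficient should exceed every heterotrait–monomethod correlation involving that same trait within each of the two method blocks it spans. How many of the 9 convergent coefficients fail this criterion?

0

Checking each validity diagonal entry against its comparison values:
TA (methods 1·2): 0.34 vs {0.14, 0.29, 0.10, 0.28} → pass.
TA (methods 1·3): 0.44 vs {0.14, 0.17, 0.10, 0.26} → pass.
TA (methods 2·3): 0.43 vs {0.29, 0.17, 0.28, 0.26} → pass.
TB (methods 1·2): 0.42 vs {0.14, 0.29, 0.10, 0.33} → pass.
TB (methods 1·3): 0.47 vs {0.14, 0.17, 0.10, 0.26} → pass.
TB (methods 2·3): 0.54 vs {0.29, 0.17, 0.33, 0.26} → pass.
TC (methods 1·2): 0.40 vs {0.10, 0.28, 0.10, 0.33} → pass.
TC (methods 1·3): 0.40 vs {0.10, 0.26, 0.10, 0.26} → pass.
TC (methods 2·3): 0.54 vs {0.28, 0.26, 0.33, 0.26} → pass.
0 of 9 fail.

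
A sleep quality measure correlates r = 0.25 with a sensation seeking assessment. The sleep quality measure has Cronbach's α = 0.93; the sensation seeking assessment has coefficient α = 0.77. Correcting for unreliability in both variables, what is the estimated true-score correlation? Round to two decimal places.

0.30

r_true = r_obs / √(r_xx · r_yy) = 0.25 / √(0.93 × 0.77) = 0.25 / √0.7161 = 0.25 / 0.8462 ≈ 0.30.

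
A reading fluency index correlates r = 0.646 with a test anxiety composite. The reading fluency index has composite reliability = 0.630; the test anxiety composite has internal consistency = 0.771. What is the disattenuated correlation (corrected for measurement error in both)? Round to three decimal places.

0.927

r_true = r_obs / √(r_xx · r_yy) = 0.646 / √(0.630 × 0.771) = 0.646 / √0.485730 = 0.646 / 0.6969 ≈ 0.927.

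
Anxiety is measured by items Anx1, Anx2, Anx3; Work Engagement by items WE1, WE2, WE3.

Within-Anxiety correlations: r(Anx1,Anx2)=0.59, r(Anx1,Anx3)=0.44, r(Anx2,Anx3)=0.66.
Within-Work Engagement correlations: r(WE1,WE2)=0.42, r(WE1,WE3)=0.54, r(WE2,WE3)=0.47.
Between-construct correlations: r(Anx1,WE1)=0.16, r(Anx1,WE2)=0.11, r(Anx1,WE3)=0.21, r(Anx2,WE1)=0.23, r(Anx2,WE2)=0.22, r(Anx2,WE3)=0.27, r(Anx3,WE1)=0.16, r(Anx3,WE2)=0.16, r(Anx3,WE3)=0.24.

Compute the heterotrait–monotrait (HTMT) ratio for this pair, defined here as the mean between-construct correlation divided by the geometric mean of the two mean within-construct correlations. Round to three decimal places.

0.377

Mean heterotrait r = 1.76/9 = 0.1956.
Mean within-Anx = 1.69/3 = 0.5633; mean within-WE = 1.43/3 = 0.4767.
Geometric mean = √(0.5633 × 0.4767) = 0.5182.
HTMT = 0.1956 / 0.5182 = 0.377.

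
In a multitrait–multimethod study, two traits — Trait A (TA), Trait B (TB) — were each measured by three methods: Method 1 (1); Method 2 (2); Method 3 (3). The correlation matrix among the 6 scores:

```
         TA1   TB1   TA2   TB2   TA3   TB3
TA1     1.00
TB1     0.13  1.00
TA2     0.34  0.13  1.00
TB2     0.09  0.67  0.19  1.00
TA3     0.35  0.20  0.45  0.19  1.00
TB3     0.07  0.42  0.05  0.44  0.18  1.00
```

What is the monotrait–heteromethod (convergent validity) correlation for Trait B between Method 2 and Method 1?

0.67

Same trait (TB), different methods: r(TB2, TB1) = 0.67.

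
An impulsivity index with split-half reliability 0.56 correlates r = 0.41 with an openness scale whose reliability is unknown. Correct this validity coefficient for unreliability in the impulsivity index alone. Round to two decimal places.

0.55

Single correction: r_c = r_obs / √r_xx = 0.41 / √0.56 = 0.41 / 0.7483 ≈ 0.55.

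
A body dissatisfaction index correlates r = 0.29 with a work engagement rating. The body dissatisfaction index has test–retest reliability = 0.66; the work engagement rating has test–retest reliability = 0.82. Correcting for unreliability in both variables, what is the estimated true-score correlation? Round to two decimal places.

0.39

r_true = r_obs / √(r_xx · r_yy) = 0.29 / √(0.66 × 0.82) = 0.29 / √0.5412 = 0.29 / 0.7357 ≈ 0.39.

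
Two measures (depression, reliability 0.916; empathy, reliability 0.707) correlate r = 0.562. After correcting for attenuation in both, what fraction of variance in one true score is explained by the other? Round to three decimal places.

Disattenuated r = 0.562 / √(0.916 × 0.707) = 0.562 / 0.8047 = 0.6984.
Shared true-score variance = 0.6984² = 0.4878 ≈ 0.488.

0.488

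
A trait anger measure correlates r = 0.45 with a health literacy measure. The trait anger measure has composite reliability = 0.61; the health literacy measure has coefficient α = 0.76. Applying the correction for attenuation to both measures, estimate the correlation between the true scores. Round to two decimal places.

r_true = r_obs / √(r_xx · r_yy) = 0.45 / √(0.61 × 0.76) = 0.45 / √0.4636 = 0.45 / 0.6809 ≈ 0.66.

0.66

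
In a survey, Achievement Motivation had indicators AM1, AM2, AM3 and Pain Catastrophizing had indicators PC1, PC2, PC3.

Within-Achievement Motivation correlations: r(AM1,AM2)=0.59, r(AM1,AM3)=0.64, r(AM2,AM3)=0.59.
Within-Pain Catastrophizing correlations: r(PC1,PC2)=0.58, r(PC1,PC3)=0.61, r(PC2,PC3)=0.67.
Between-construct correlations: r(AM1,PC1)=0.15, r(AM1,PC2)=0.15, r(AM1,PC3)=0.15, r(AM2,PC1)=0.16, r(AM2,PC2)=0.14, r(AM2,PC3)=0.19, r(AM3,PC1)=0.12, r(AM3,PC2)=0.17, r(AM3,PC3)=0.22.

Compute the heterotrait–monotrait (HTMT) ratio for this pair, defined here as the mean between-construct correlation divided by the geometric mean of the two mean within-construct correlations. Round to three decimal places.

Between-construct mean = 1.45/9 = 0.1611.
Mean within-AM = 1.82/3 = 0.6067; mean within-PC = 1.86/3 = 0.6200.
Geometric mean = √(0.6067 × 0.6200) = 0.6133.
HTMT = 0.1611 / 0.6133 = 0.263.

0.263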